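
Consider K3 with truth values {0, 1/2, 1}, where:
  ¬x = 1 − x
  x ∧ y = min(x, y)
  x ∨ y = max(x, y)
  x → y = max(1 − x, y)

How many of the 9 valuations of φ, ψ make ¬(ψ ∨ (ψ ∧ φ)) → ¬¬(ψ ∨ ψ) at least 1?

φ = 0, ψ = 0 ↦ 0  <
φ = 0, ψ = 1/2 ↦ 1/2  <
φ = 0, ψ = 1 ↦ 1  ≥
φ = 1/2, ψ = 0 ↦ 0  <
φ = 1/2, ψ = 1/2 ↦ 1/2  <
φ = 1/2, ψ = 1 ↦ 1  ≥
φ = 1, ψ = 0 ↦ 0  <
φ = 1, ψ = 1/2 ↦ 1/2  <
φ = 1, ψ = 1 ↦ 1  ≥
So 3 of the 9 assignments meet the threshold.

3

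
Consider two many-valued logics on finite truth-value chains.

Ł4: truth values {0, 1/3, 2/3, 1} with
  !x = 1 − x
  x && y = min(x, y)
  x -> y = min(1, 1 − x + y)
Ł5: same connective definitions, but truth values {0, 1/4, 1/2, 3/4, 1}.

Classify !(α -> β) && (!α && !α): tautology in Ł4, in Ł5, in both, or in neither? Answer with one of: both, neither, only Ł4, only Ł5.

neither

In Ł4: at α = 0, β = 0 the value is 0 — not a tautology.
In Ł5: at α = 0, β = 0 the value is 0 — not a tautology.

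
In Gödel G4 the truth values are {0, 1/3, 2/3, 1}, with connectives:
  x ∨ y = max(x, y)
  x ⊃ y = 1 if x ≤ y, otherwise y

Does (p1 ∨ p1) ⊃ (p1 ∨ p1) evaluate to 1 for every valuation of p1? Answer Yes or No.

p1 = 0 ↦ 1
p1 = 1/3 ↦ 1
p1 = 2/3 ↦ 1
p1 = 1 ↦ 1
Every assignment gives a value ≥ 1.

Yes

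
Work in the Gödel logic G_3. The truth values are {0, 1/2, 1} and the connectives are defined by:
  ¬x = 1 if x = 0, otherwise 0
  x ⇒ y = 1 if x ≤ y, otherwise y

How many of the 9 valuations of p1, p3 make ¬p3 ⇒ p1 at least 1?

7

p1 = 0, p3 = 0 ↦ 0  <
p1 = 0, p3 = 1/2 ↦ 1  ≥
p1 = 0, p3 = 1 ↦ 1  ≥
p1 = 1/2, p3 = 0 ↦ 1/2  <
p1 = 1/2, p3 = 1/2 ↦ 1  ≥
p1 = 1/2, p3 = 1 ↦ 1  ≥
p1 = 1, p3 = 0 ↦ 1  ≥
p1 = 1, p3 = 1/2 ↦ 1  ≥
p1 = 1, p3 = 1 ↦ 1  ≥
So 7 of the 9 assignments meet the threshold.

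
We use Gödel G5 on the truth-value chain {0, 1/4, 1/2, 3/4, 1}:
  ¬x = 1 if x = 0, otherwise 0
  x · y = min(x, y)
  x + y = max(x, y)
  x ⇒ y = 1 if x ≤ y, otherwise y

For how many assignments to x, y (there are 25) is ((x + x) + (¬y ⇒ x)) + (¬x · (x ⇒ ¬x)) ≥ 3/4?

23

value 1: 22 assignments (counts)
value 3/4: 1 assignment (counts)
value 1/2: 1 assignment
value 1/4: 1 assignment
So 23 of the 25 assignments meet the threshold.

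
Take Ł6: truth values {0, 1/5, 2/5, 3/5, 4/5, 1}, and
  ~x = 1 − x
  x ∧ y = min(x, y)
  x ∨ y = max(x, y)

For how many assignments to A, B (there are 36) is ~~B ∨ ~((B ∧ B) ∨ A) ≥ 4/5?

value 1: 7 assignments (counts)
value 4/5: 9 assignments (counts)
value 3/5: 11 assignments
value 2/5: 5 assignments
value 1/5: 3 assignments
value 0: 1 assignment
So 16 of the 36 assignments meet the threshold.

16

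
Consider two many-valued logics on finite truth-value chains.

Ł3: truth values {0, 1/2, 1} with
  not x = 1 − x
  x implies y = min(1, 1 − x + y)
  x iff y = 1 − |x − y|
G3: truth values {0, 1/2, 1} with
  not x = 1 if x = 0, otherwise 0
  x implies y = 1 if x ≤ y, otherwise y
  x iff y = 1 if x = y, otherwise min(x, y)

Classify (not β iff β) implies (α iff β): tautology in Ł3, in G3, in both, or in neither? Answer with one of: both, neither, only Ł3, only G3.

only G3

In Ł3: at α = 0, β = 1/2 the value is 1/2 — not a tautology.
In G3: every assignment gives 1 — tautology.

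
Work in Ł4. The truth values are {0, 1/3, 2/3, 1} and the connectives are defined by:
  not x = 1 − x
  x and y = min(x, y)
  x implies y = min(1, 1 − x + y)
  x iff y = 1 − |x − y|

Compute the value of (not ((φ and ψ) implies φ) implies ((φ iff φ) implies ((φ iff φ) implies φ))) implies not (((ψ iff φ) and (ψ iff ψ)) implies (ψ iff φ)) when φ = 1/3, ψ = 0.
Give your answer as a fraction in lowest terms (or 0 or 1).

0

φ and ψ = 1/3 and 0 = 0
(φ and ψ) implies φ = 0 implies 1/3 = 1
not ((φ and ψ) implies φ) = not 1 = 0
φ iff φ = 1/3 iff 1/3 = 1
φ iff φ = 1/3 iff 1/3 = 1
(φ iff φ) implies φ = 1 implies 1/3 = 1/3
(φ iff φ) implies ((φ iff φ) implies φ) = 1 implies 1/3 = 1/3
not ((φ and ψ) implies φ) implies ((φ iff φ) implies ((φ iff φ) implies φ)) = 0 implies 1/3 = 1
ψ iff φ = 0 iff 1/3 = 2/3
ψ iff ψ = 0 iff 0 = 1
(ψ iff φ) and (ψ iff ψ) = 2/3 and 1 = 2/3
ψ iff φ = 0 iff 1/3 = 2/3
((ψ iff φ) and (ψ iff ψ)) implies (ψ iff φ) = 2/3 implies 2/3 = 1
not (((ψ iff φ) and (ψ iff ψ)) implies (ψ iff φ)) = not 1 = 0
(not ((φ and ψ) implies φ) implies ((φ iff φ) implies ((φ iff φ) implies φ))) implies not (((ψ iff φ) and (ψ iff ψ)) implies (ψ iff φ)) = 1 implies 0 = 0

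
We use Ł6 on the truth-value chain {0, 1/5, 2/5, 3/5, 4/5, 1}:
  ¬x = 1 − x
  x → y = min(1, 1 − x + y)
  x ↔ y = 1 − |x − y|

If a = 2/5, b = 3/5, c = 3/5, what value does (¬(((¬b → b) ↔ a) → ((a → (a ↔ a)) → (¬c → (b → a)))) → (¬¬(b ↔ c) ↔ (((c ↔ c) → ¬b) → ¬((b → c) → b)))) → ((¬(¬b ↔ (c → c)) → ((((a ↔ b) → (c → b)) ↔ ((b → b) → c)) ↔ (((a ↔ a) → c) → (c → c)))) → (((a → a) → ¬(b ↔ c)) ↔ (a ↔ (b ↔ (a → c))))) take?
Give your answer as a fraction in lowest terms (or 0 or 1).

1/5

¬b = ¬3/5 = 2/5
¬b → b = 2/5 → 3/5 = 1
(¬b → b) ↔ a = 1 ↔ 2/5 = 2/5
a ↔ a = 2/5 ↔ 2/5 = 1
a → (a ↔ a) = 2/5 → 1 = 1
¬c = ¬3/5 = 2/5
b → a = 3/5 → 2/5 = 4/5
¬c → (b → a) = 2/5 → 4/5 = 1
(a → (a ↔ a)) → (¬c → (b → a)) = 1 → 1 = 1
((¬b → b) ↔ a) → ((a → (a ↔ a)) → (¬c → (b → a))) = 2/5 → 1 = 1
¬(((¬b → b) ↔ a) → ((a → (a ↔ a)) → (¬c → (b → a)))) = ¬1 = 0
b ↔ c = 3/5 ↔ 3/5 = 1
¬(b ↔ c) = ¬1 = 0
¬¬(b ↔ c) = ¬0 = 1
c ↔ c = 3/5 ↔ 3/5 = 1
¬b = ¬3/5 = 2/5
(c ↔ c) → ¬b = 1 → 2/5 = 2/5
b → c = 3/5 → 3/5 = 1
(b → c) → b = 1 → 3/5 = 3/5
¬((b → c) → b) = ¬3/5 = 2/5
((c ↔ c) → ¬b) → ¬((b → c) → b) = 2/5 → 2/5 = 1
¬¬(b ↔ c) ↔ (((c ↔ c) → ¬b) → ¬((b → c) → b)) = 1 ↔ 1 = 1
¬(((¬b → b) ↔ a) → ((a → (a ↔ a)) → (¬c → (b → a)))) → (¬¬(b ↔ c) ↔ (((c ↔ c) → ¬b) → ¬((b → c) → b))) = 0 → 1 = 1
¬b = ¬3/5 = 2/5
c → c = 3/5 → 3/5 = 1
¬b ↔ (c → c) = 2/5 ↔ 1 = 2/5
¬(¬b ↔ (c → c)) = ¬2/5 = 3/5
a ↔ b = 2/5 ↔ 3/5 = 4/5
c → b = 3/5 → 3/5 = 1
(a ↔ b) → (c → b) = 4/5 → 1 = 1
b → b = 3/5 → 3/5 = 1
(b → b) → c = 1 → 3/5 = 3/5
((a ↔ b) → (c → b)) ↔ ((b → b) → c) = 1 ↔ 3/5 = 3/5
a ↔ a = 2/5 ↔ 2/5 = 1
(a ↔ a) → c = 1 → 3/5 = 3/5
c → c = 3/5 → 3/5 = 1
((a ↔ a) → c) → (c → c) = 3/5 → 1 = 1
(((a ↔ b) → (c → b)) ↔ ((b → b) → c)) ↔ (((a ↔ a) → c) → (c → c)) = 3/5 ↔ 1 = 3/5
¬(¬b ↔ (c → c)) → ((((a ↔ b) → (c → b)) ↔ ((b → b) → c)) ↔ (((a ↔ a) → c) → (c → c))) = 3/5 → 3/5 = 1
a → a = 2/5 → 2/5 = 1
b ↔ c = 3/5 ↔ 3/5 = 1
¬(b ↔ c) = ¬1 = 0
(a → a) → ¬(b ↔ c) = 1 → 0 = 0
a → c = 2/5 → 3/5 = 1
b ↔ (a → c) = 3/5 ↔ 1 = 3/5
a ↔ (b ↔ (a → c)) = 2/5 ↔ 3/5 = 4/5
((a → a) → ¬(b ↔ c)) ↔ (a ↔ (b ↔ (a → c))) = 0 ↔ 4/5 = 1/5
(¬(¬b ↔ (c → c)) → ((((a ↔ b) → (c → b)) ↔ ((b → b) → c)) ↔ (((a ↔ a) → c) → (c → c)))) → (((a → a) → ¬(b ↔ c)) ↔ (a ↔ (b ↔ (a → c)))) = 1 → 1/5 = 1/5
(¬(((¬b → b) ↔ a) → ((a → (a ↔ a)) → (¬c → (b → a)))) → (¬¬(b ↔ c) ↔ (((c ↔ c) → ¬b) → ¬((b → c) → b)))) → ((¬(¬b ↔ (c → c)) → ((((a ↔ b) → (c → b)) ↔ ((b → b) → c)) ↔ (((a ↔ a) → c) → (c → c)))) → (((a → a) → ¬(b ↔ c)) ↔ (a ↔ (b ↔ (a → c))))) = 1 → 1/5 = 1/5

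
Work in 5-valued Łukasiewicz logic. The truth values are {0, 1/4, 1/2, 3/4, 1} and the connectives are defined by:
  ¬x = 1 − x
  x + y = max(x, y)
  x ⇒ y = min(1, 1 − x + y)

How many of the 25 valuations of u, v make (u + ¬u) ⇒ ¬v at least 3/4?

14

value 1: 9 assignments (counts)
value 3/4: 5 assignments (counts)
value 1/2: 5 assignments
value 1/4: 4 assignments
value 0: 2 assignments
So 14 of the 25 assignments meet the threshold.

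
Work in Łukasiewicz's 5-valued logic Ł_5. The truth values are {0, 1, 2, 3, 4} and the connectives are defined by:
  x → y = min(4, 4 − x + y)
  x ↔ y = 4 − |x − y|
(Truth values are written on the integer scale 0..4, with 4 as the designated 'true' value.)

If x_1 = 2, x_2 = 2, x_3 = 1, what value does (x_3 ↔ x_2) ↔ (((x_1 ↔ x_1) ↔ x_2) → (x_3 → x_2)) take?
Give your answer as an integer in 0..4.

3

x_3 ↔ x_2 = 1 ↔ 2 = 3
x_1 ↔ x_1 = 2 ↔ 2 = 4
(x_1 ↔ x_1) ↔ x_2 = 4 ↔ 2 = 2
x_3 → x_2 = 1 → 2 = 4
((x_1 ↔ x_1) ↔ x_2) → (x_3 → x_2) = 2 → 4 = 4
(x_3 ↔ x_2) ↔ (((x_1 ↔ x_1) ↔ x_2) → (x_3 → x_2)) = 3 ↔ 4 = 3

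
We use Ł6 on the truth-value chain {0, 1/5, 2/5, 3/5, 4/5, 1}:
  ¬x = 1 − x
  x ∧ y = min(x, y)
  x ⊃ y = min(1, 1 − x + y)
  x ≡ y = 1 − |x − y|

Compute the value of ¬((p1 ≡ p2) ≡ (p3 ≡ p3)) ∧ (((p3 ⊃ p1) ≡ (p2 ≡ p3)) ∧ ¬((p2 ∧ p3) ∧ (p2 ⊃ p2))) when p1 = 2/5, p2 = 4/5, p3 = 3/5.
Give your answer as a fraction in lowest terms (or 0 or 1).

2/5

p1 ≡ p2 = 2/5 ≡ 4/5 = 3/5
p3 ≡ p3 = 3/5 ≡ 3/5 = 1
(p1 ≡ p2) ≡ (p3 ≡ p3) = 3/5 ≡ 1 = 3/5
¬((p1 ≡ p2) ≡ (p3 ≡ p3)) = ¬3/5 = 2/5
p3 ⊃ p1 = 3/5 ⊃ 2/5 = 4/5
p2 ≡ p3 = 4/5 ≡ 3/5 = 4/5
(p3 ⊃ p1) ≡ (p2 ≡ p3) = 4/5 ≡ 4/5 = 1
p2 ∧ p3 = 4/5 ∧ 3/5 = 3/5
p2 ⊃ p2 = 4/5 ⊃ 4/5 = 1
(p2 ∧ p3) ∧ (p2 ⊃ p2) = 3/5 ∧ 1 = 3/5
¬((p2 ∧ p3) ∧ (p2 ⊃ p2)) = ¬3/5 = 2/5
((p3 ⊃ p1) ≡ (p2 ≡ p3)) ∧ ¬((p2 ∧ p3) ∧ (p2 ⊃ p2)) = 1 ∧ 2/5 = 2/5
¬((p1 ≡ p2) ≡ (p3 ≡ p3)) ∧ (((p3 ⊃ p1) ≡ (p2 ≡ p3)) ∧ ¬((p2 ∧ p3) ∧ (p2 ⊃ p2))) = 2/5 ∧ 2/5 = 2/5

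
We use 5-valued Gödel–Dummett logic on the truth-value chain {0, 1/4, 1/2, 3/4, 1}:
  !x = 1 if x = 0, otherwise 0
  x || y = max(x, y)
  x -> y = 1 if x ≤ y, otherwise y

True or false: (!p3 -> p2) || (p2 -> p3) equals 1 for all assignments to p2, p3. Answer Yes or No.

Counterexample: take p2 = 1/4, p3 = 0.
!p3 = !0 = 1
!p3 -> p2 = 1 -> 1/4 = 1/4
p2 -> p3 = 1/4 -> 0 = 0
(!p3 -> p2) || (p2 -> p3) = 1/4 || 0 = 1/4
This gives 1/4 ≠ 1.

No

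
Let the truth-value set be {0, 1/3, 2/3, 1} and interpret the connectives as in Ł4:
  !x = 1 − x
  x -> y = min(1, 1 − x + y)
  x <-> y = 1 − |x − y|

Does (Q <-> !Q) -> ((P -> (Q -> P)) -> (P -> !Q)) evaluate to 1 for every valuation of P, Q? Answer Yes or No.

No

Counterexample: take P = 1, Q = 2/3.
!Q = !2/3 = 1/3
Q <-> !Q = 2/3 <-> 1/3 = 2/3
Q -> P = 2/3 -> 1 = 1
P -> (Q -> P) = 1 -> 1 = 1
!Q = !2/3 = 1/3
P -> !Q = 1 -> 1/3 = 1/3
(P -> (Q -> P)) -> (P -> !Q) = 1 -> 1/3 = 1/3
(Q <-> !Q) -> ((P -> (Q -> P)) -> (P -> !Q)) = 2/3 -> 1/3 = 2/3
This gives 2/3 ≠ 1.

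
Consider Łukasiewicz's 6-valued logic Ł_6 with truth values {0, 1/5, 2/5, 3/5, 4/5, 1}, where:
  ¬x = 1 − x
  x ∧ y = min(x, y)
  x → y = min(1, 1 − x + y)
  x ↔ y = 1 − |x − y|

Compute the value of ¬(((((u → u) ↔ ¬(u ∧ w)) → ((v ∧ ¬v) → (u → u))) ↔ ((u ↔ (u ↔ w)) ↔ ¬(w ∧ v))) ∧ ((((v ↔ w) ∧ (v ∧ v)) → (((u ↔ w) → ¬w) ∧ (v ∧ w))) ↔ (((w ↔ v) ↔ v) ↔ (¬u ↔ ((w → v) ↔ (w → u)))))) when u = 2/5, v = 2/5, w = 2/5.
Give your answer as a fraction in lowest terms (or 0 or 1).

u → u = 2/5 → 2/5 = 1
u ∧ w = 2/5 ∧ 2/5 = 2/5
¬(u ∧ w) = ¬2/5 = 3/5
(u → u) ↔ ¬(u ∧ w) = 1 ↔ 3/5 = 3/5
¬v = ¬2/5 = 3/5
v ∧ ¬v = 2/5 ∧ 3/5 = 2/5
u → u = 2/5 → 2/5 = 1
(v ∧ ¬v) → (u → u) = 2/5 → 1 = 1
((u → u) ↔ ¬(u ∧ w)) → ((v ∧ ¬v) → (u → u)) = 3/5 → 1 = 1
u ↔ w = 2/5 ↔ 2/5 = 1
u ↔ (u ↔ w) = 2/5 ↔ 1 = 2/5
w ∧ v = 2/5 ∧ 2/5 = 2/5
¬(w ∧ v) = ¬2/5 = 3/5
(u ↔ (u ↔ w)) ↔ ¬(w ∧ v) = 2/5 ↔ 3/5 = 4/5
(((u → u) ↔ ¬(u ∧ w)) → ((v ∧ ¬v) → (u → u))) ↔ ((u ↔ (u ↔ w)) ↔ ¬(w ∧ v)) = 1 ↔ 4/5 = 4/5
v ↔ w = 2/5 ↔ 2/5 = 1
v ∧ v = 2/5 ∧ 2/5 = 2/5
(v ↔ w) ∧ (v ∧ v) = 1 ∧ 2/5 = 2/5
u ↔ w = 2/5 ↔ 2/5 = 1
¬w = ¬2/5 = 3/5
(u ↔ w) → ¬w = 1 → 3/5 = 3/5
v ∧ w = 2/5 ∧ 2/5 = 2/5
((u ↔ w) → ¬w) ∧ (v ∧ w) = 3/5 ∧ 2/5 = 2/5
((v ↔ w) ∧ (v ∧ v)) → (((u ↔ w) → ¬w) ∧ (v ∧ w)) = 2/5 → 2/5 = 1
w ↔ v = 2/5 ↔ 2/5 = 1
(w ↔ v) ↔ v = 1 ↔ 2/5 = 2/5
¬u = ¬2/5 = 3/5
w → v = 2/5 → 2/5 = 1
w → u = 2/5 → 2/5 = 1
(w → v) ↔ (w → u) = 1 ↔ 1 = 1
¬u ↔ ((w → v) ↔ (w → u)) = 3/5 ↔ 1 = 3/5
((w ↔ v) ↔ v) ↔ (¬u ↔ ((w → v) ↔ (w → u))) = 2/5 ↔ 3/5 = 4/5
(((v ↔ w) ∧ (v ∧ v)) → (((u ↔ w) → ¬w) ∧ (v ∧ w))) ↔ (((w ↔ v) ↔ v) ↔ (¬u ↔ ((w → v) ↔ (w → u)))) = 1 ↔ 4/5 = 4/5
((((u → u) ↔ ¬(u ∧ w)) → ((v ∧ ¬v) → (u → u))) ↔ ((u ↔ (u ↔ w)) ↔ ¬(w ∧ v))) ∧ ((((v ↔ w) ∧ (v ∧ v)) → (((u ↔ w) → ¬w) ∧ (v ∧ w))) ↔ (((w ↔ v) ↔ v) ↔ (¬u ↔ ((w → v) ↔ (w → u))))) = 4/5 ∧ 4/5 = 4/5
¬(((((u → u) ↔ ¬(u ∧ w)) → ((v ∧ ¬v) → (u → u))) ↔ ((u ↔ (u ↔ w)) ↔ ¬(w ∧ v))) ∧ ((((v ↔ w) ∧ (v ∧ v)) → (((u ↔ w) → ¬w) ∧ (v ∧ w))) ↔ (((w ↔ v) ↔ v) ↔ (¬u ↔ ((w → v) ↔ (w → u)))))) = ¬4/5 = 1/5

1/5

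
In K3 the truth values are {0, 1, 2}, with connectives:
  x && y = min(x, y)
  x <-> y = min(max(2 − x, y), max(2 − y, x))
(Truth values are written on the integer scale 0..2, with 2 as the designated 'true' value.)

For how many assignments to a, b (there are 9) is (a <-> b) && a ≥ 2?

a = 0, b = 0 ↦ 0  <
a = 0, b = 1 ↦ 0  <
a = 0, b = 2 ↦ 0  <
a = 1, b = 0 ↦ 1  <
a = 1, b = 1 ↦ 1  <
a = 1, b = 2 ↦ 1  <
a = 2, b = 0 ↦ 0  <
a = 2, b = 1 ↦ 1  <
a = 2, b = 2 ↦ 2  ≥
So 1 of the 9 assignments meets the threshold.

1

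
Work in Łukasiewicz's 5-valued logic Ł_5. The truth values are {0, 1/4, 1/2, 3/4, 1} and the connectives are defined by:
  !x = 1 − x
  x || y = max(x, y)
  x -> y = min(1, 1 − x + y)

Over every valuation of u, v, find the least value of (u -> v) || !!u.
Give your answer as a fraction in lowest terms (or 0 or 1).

1/2

Take u = 1/2, v = 0:
u -> v = 1/2 -> 0 = 1/2
!u = !1/2 = 1/2
!!u = !1/2 = 1/2
(u -> v) || !!u = 1/2 || 1/2 = 1/2
No assignment yields a value below 1/2, so this is the minimum.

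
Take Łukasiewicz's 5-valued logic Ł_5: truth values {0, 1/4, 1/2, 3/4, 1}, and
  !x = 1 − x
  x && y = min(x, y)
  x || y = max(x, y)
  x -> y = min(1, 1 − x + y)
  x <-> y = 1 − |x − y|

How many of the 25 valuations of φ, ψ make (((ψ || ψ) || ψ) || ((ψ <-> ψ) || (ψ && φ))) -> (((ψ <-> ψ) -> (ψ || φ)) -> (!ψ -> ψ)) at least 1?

value 1: 19 assignments (counts)
value 3/4: 2 assignments
value 1/2: 2 assignments
value 1/4: 1 assignment
value 0: 1 assignment
So 19 of the 25 assignments meet the threshold.

19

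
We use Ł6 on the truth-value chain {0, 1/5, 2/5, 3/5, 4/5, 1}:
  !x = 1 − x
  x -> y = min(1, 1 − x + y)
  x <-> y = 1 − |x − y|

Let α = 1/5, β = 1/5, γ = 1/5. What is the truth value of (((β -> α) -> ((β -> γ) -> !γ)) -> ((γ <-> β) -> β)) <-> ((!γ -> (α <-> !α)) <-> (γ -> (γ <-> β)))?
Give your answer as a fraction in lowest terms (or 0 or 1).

4/5

β -> α = 1/5 -> 1/5 = 1
β -> γ = 1/5 -> 1/5 = 1
!γ = !1/5 = 4/5
(β -> γ) -> !γ = 1 -> 4/5 = 4/5
(β -> α) -> ((β -> γ) -> !γ) = 1 -> 4/5 = 4/5
γ <-> β = 1/5 <-> 1/5 = 1
(γ <-> β) -> β = 1 -> 1/5 = 1/5
((β -> α) -> ((β -> γ) -> !γ)) -> ((γ <-> β) -> β) = 4/5 -> 1/5 = 2/5
!γ = !1/5 = 4/5
!α = !1/5 = 4/5
α <-> !α = 1/5 <-> 4/5 = 2/5
!γ -> (α <-> !α) = 4/5 -> 2/5 = 3/5
γ <-> β = 1/5 <-> 1/5 = 1
γ -> (γ <-> β) = 1/5 -> 1 = 1
(!γ -> (α <-> !α)) <-> (γ -> (γ <-> β)) = 3/5 <-> 1 = 3/5
(((β -> α) -> ((β -> γ) -> !γ)) -> ((γ <-> β) -> β)) <-> ((!γ -> (α <-> !α)) <-> (γ -> (γ <-> β))) = 2/5 <-> 3/5 = 4/5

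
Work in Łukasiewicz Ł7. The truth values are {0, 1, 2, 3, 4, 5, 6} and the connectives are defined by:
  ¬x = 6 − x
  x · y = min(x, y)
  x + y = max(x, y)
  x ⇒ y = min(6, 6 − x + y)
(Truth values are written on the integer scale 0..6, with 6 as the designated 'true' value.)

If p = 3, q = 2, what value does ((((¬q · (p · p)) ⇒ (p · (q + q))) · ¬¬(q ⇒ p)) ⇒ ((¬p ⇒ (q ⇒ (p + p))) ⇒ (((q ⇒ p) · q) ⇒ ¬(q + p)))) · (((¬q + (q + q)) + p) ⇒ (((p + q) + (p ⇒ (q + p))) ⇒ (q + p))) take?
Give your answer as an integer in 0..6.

5

¬q = ¬2 = 4
p · p = 3 · 3 = 3
¬q · (p · p) = 4 · 3 = 3
q + q = 2 + 2 = 2
p · (q + q) = 3 · 2 = 2
(¬q · (p · p)) ⇒ (p · (q + q)) = 3 ⇒ 2 = 5
q ⇒ p = 2 ⇒ 3 = 6
¬(q ⇒ p) = ¬6 = 0
¬¬(q ⇒ p) = ¬0 = 6
((¬q · (p · p)) ⇒ (p · (q + q))) · ¬¬(q ⇒ p) = 5 · 6 = 5
¬p = ¬3 = 3
p + p = 3 + 3 = 3
q ⇒ (p + p) = 2 ⇒ 3 = 6
¬p ⇒ (q ⇒ (p + p)) = 3 ⇒ 6 = 6
q ⇒ p = 2 ⇒ 3 = 6
(q ⇒ p) · q = 6 · 2 = 2
q + p = 2 + 3 = 3
¬(q + p) = ¬3 = 3
((q ⇒ p) · q) ⇒ ¬(q + p) = 2 ⇒ 3 = 6
(¬p ⇒ (q ⇒ (p + p))) ⇒ (((q ⇒ p) · q) ⇒ ¬(q + p)) = 6 ⇒ 6 = 6
(((¬q · (p · p)) ⇒ (p · (q + q))) · ¬¬(q ⇒ p)) ⇒ ((¬p ⇒ (q ⇒ (p + p))) ⇒ (((q ⇒ p) · q) ⇒ ¬(q + p))) = 5 ⇒ 6 = 6
¬q = ¬2 = 4
q + q = 2 + 2 = 2
¬q + (q + q) = 4 + 2 = 4
(¬q + (q + q)) + p = 4 + 3 = 4
p + q = 3 + 2 = 3
q + p = 2 + 3 = 3
p ⇒ (q + p) = 3 ⇒ 3 = 6
(p + q) + (p ⇒ (q + p)) = 3 + 6 = 6
q + p = 2 + 3 = 3
((p + q) + (p ⇒ (q + p))) ⇒ (q + p) = 6 ⇒ 3 = 3
((¬q + (q + q)) + p) ⇒ (((p + q) + (p ⇒ (q + p))) ⇒ (q + p)) = 4 ⇒ 3 = 5
((((¬q · (p · p)) ⇒ (p · (q + q))) · ¬¬(q ⇒ p)) ⇒ ((¬p ⇒ (q ⇒ (p + p))) ⇒ (((q ⇒ p) · q) ⇒ ¬(q + p)))) · (((¬q + (q + q)) + p) ⇒ (((p + q) + (p ⇒ (q + p))) ⇒ (q + p))) = 6 · 5 = 5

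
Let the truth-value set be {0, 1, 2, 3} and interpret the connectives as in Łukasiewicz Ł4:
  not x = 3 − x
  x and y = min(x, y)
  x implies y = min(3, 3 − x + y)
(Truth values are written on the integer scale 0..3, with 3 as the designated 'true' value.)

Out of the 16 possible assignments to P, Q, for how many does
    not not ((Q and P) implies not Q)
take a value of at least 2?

14

P = 0, Q = 0 ↦ 3  ≥
P = 0, Q = 1 ↦ 3  ≥
P = 0, Q = 2 ↦ 3  ≥
P = 0, Q = 3 ↦ 3  ≥
P = 1, Q = 0 ↦ 3  ≥
P = 1, Q = 1 ↦ 3  ≥
P = 1, Q = 2 ↦ 3  ≥
P = 1, Q = 3 ↦ 2  ≥
P = 2, Q = 0 ↦ 3  ≥
P = 2, Q = 1 ↦ 3  ≥
P = 2, Q = 2 ↦ 2  ≥
P = 2, Q = 3 ↦ 1  <
P = 3, Q = 0 ↦ 3  ≥
P = 3, Q = 1 ↦ 3  ≥
P = 3, Q = 2 ↦ 2  ≥
P = 3, Q = 3 ↦ 0  <
So 14 of the 16 assignments meet the threshold.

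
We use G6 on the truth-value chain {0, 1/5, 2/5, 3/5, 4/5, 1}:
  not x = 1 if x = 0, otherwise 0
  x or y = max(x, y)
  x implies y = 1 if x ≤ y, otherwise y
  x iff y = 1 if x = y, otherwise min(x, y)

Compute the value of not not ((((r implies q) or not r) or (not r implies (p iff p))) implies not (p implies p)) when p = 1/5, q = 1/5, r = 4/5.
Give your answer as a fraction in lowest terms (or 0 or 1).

r implies q = 4/5 implies 1/5 = 1/5
not r = not 4/5 = 0
(r implies q) or not r = 1/5 or 0 = 1/5
not r = not 4/5 = 0
p iff p = 1/5 iff 1/5 = 1
not r implies (p iff p) = 0 implies 1 = 1
((r implies q) or not r) or (not r implies (p iff p)) = 1/5 or 1 = 1
p implies p = 1/5 implies 1/5 = 1
not (p implies p) = not 1 = 0
(((r implies q) or not r) or (not r implies (p iff p))) implies not (p implies p) = 1 implies 0 = 0
not ((((r implies q) or not r) or (not r implies (p iff p))) implies not (p implies p)) = not 0 = 1
not not ((((r implies q) or not r) or (not r implies (p iff p))) implies not (p implies p)) = not 1 = 0

0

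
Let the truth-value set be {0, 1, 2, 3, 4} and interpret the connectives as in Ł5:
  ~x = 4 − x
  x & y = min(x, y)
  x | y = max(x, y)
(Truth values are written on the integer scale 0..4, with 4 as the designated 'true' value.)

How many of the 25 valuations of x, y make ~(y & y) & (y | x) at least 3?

4

value 4: 1 assignment (counts)
value 3: 3 assignments (counts)
value 2: 7 assignments
value 1: 8 assignments
value 0: 6 assignments
So 4 of the 25 assignments meet the threshold.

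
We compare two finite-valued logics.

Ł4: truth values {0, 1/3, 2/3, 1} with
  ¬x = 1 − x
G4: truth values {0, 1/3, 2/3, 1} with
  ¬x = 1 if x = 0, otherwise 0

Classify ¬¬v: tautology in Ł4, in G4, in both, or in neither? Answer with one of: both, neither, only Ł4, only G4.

neither

In Ł4: at v = 0 the value is 0 — not a tautology.
In G4: at v = 0 the value is 0 — not a tautology.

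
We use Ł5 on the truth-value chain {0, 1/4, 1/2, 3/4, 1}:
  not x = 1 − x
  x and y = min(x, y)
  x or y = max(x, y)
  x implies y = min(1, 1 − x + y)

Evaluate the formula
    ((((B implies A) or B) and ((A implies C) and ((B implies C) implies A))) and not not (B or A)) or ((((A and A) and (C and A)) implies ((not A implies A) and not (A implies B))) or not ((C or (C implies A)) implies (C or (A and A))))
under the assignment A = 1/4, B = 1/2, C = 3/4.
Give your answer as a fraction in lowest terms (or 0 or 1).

3/4

B implies A = 1/2 implies 1/4 = 3/4
(B implies A) or B = 3/4 or 1/2 = 3/4
A implies C = 1/4 implies 3/4 = 1
B implies C = 1/2 implies 3/4 = 1
(B implies C) implies A = 1 implies 1/4 = 1/4
(A implies C) and ((B implies C) implies A) = 1 and 1/4 = 1/4
((B implies A) or B) and ((A implies C) and ((B implies C) implies A)) = 3/4 and 1/4 = 1/4
B or A = 1/2 or 1/4 = 1/2
not (B or A) = not 1/2 = 1/2
not not (B or A) = not 1/2 = 1/2
(((B implies A) or B) and ((A implies C) and ((B implies C) implies A))) and not not (B or A) = 1/4 and 1/2 = 1/4
A and A = 1/4 and 1/4 = 1/4
C and A = 3/4 and 1/4 = 1/4
(A and A) and (C and A) = 1/4 and 1/4 = 1/4
not A = not 1/4 = 3/4
not A implies A = 3/4 implies 1/4 = 1/2
A implies B = 1/4 implies 1/2 = 1
not (A implies B) = not 1 = 0
(not A implies A) and not (A implies B) = 1/2 and 0 = 0
((A and A) and (C and A)) implies ((not A implies A) and not (A implies B)) = 1/4 implies 0 = 3/4
C implies A = 3/4 implies 1/4 = 1/2
C or (C implies A) = 3/4 or 1/2 = 3/4
A and A = 1/4 and 1/4 = 1/4
C or (A and A) = 3/4 or 1/4 = 3/4
(C or (C implies A)) implies (C or (A and A)) = 3/4 implies 3/4 = 1
not ((C or (C implies A)) implies (C or (A and A))) = not 1 = 0
(((A and A) and (C and A)) implies ((not A implies A) and not (A implies B))) or not ((C or (C implies A)) implies (C or (A and A))) = 3/4 or 0 = 3/4
((((B implies A) or B) and ((A implies C) and ((B implies C) implies A))) and not not (B or A)) or ((((A and A) and (C and A)) implies ((not A implies A) and not (A implies B))) or not ((C or (C implies A)) implies (C or (A and A)))) = 1/4 or 3/4 = 3/4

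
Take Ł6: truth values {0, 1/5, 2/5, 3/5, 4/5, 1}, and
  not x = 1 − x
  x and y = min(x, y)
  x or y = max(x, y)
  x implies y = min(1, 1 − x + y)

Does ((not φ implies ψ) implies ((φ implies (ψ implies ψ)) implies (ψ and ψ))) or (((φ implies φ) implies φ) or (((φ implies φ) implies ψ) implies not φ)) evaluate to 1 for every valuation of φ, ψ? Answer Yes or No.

No

Counterexample: take φ = 2/5, ψ = 4/5.
not φ = not 2/5 = 3/5
not φ implies ψ = 3/5 implies 4/5 = 1
ψ implies ψ = 4/5 implies 4/5 = 1
φ implies (ψ implies ψ) = 2/5 implies 1 = 1
ψ and ψ = 4/5 and 4/5 = 4/5
(φ implies (ψ implies ψ)) implies (ψ and ψ) = 1 implies 4/5 = 4/5
(not φ implies ψ) implies ((φ implies (ψ implies ψ)) implies (ψ and ψ)) = 1 implies 4/5 = 4/5
φ implies φ = 2/5 implies 2/5 = 1
(φ implies φ) implies φ = 1 implies 2/5 = 2/5
φ implies φ = 2/5 implies 2/5 = 1
(φ implies φ) implies ψ = 1 implies 4/5 = 4/5
not φ = not 2/5 = 3/5
((φ implies φ) implies ψ) implies not φ = 4/5 implies 3/5 = 4/5
((φ implies φ) implies φ) or (((φ implies φ) implies ψ) implies not φ) = 2/5 or 4/5 = 4/5
((not φ implies ψ) implies ((φ implies (ψ implies ψ)) implies (ψ and ψ))) or (((φ implies φ) implies φ) or (((φ implies φ) implies ψ) implies not φ)) = 4/5 or 4/5 = 4/5
This gives 4/5 ≠ 1.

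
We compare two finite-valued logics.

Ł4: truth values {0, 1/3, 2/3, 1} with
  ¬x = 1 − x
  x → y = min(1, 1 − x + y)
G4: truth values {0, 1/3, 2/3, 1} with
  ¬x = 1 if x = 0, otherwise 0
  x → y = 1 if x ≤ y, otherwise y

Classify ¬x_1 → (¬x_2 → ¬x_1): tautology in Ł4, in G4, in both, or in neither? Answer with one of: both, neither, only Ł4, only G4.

both

In Ł4: every assignment gives 1 — tautology.
In G4: every assignment gives 1 — tautology.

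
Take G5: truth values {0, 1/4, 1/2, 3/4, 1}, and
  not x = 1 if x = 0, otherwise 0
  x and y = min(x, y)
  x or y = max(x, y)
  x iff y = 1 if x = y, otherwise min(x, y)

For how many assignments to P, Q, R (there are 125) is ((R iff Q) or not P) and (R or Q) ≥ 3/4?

value 1: 13 assignments (counts)
value 3/4: 19 assignments (counts)
value 1/2: 25 assignments
value 1/4: 31 assignments
value 0: 37 assignments
So 32 of the 125 assignments meet the threshold.

32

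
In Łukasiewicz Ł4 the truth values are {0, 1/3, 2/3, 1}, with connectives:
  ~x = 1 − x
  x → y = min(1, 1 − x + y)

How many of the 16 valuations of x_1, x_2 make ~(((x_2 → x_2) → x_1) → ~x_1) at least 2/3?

x_1 = 0, x_2 = 0 ↦ 0  <
x_1 = 0, x_2 = 1/3 ↦ 0  <
x_1 = 0, x_2 = 2/3 ↦ 0  <
x_1 = 0, x_2 = 1 ↦ 0  <
x_1 = 1/3, x_2 = 0 ↦ 0  <
x_1 = 1/3, x_2 = 1/3 ↦ 0  <
x_1 = 1/3, x_2 = 2/3 ↦ 0  <
x_1 = 1/3, x_2 = 1 ↦ 0  <
x_1 = 2/3, x_2 = 0 ↦ 1/3  <
x_1 = 2/3, x_2 = 1/3 ↦ 1/3  <
x_1 = 2/3, x_2 = 2/3 ↦ 1/3  <
x_1 = 2/3, x_2 = 1 ↦ 1/3  <
x_1 = 1, x_2 = 0 ↦ 1  ≥
x_1 = 1, x_2 = 1/3 ↦ 1  ≥
x_1 = 1, x_2 = 2/3 ↦ 1  ≥
x_1 = 1, x_2 = 1 ↦ 1  ≥
So 4 of the 16 assignments meet the threshold.

4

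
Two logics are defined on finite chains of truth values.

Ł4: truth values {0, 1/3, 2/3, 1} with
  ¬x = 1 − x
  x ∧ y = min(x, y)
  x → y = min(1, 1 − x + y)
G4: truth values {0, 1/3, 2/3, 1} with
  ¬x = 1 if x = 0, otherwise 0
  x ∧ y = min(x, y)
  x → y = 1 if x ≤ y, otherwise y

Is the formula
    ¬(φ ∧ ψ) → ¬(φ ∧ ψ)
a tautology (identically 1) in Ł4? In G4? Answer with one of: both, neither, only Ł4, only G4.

In Ł4: every assignment gives 1 — tautology.
In G4: every assignment gives 1 — tautology.

both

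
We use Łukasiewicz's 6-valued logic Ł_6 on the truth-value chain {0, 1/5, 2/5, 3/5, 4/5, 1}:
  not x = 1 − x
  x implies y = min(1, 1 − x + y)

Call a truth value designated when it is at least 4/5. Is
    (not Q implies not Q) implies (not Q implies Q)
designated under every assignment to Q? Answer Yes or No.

No

Counterexample: take Q = 0.
not Q = not 0 = 1
not Q = not 0 = 1
not Q implies not Q = 1 implies 1 = 1
not Q = not 0 = 1
not Q implies Q = 1 implies 0 = 0
(not Q implies not Q) implies (not Q implies Q) = 1 implies 0 = 0
This gives 0, which is below 4/5.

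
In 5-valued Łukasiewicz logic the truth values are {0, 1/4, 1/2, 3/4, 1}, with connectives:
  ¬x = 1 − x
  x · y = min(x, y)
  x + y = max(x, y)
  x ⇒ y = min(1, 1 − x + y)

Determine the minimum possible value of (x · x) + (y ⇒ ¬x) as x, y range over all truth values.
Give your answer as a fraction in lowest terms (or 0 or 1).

Take x = 1/2, y = 1:
x · x = 1/2 · 1/2 = 1/2
¬x = ¬1/2 = 1/2
y ⇒ ¬x = 1 ⇒ 1/2 = 1/2
(x · x) + (y ⇒ ¬x) = 1/2 + 1/2 = 1/2
No assignment yields a value below 1/2, so this is the minimum.

1/2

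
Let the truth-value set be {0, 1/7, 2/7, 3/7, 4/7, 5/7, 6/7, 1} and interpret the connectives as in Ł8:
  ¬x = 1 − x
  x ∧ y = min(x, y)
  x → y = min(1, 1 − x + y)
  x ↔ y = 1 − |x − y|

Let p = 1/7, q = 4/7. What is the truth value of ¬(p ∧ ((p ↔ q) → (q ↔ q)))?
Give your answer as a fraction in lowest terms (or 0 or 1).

6/7

p ↔ q = 1/7 ↔ 4/7 = 4/7
q ↔ q = 4/7 ↔ 4/7 = 1
(p ↔ q) → (q ↔ q) = 4/7 → 1 = 1
p ∧ ((p ↔ q) → (q ↔ q)) = 1/7 ∧ 1 = 1/7
¬(p ∧ ((p ↔ q) → (q ↔ q))) = ¬1/7 = 6/7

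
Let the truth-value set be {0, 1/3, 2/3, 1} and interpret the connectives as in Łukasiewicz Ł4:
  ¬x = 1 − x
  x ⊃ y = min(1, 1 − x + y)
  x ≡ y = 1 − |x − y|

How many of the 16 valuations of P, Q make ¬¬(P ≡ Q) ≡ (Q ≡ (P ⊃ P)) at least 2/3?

11

P = 0, Q = 0 ↦ 0  <
P = 0, Q = 1/3 ↦ 2/3  ≥
P = 0, Q = 2/3 ↦ 2/3  ≥
P = 0, Q = 1 ↦ 0  <
P = 1/3, Q = 0 ↦ 1/3  <
P = 1/3, Q = 1/3 ↦ 1/3  <
P = 1/3, Q = 2/3 ↦ 1  ≥
P = 1/3, Q = 1 ↦ 1/3  <
P = 2/3, Q = 0 ↦ 2/3  ≥
P = 2/3, Q = 1/3 ↦ 2/3  ≥
P = 2/3, Q = 2/3 ↦ 2/3  ≥
P = 2/3, Q = 1 ↦ 2/3  ≥
P = 1, Q = 0 ↦ 1  ≥
P = 1, Q = 1/3 ↦ 1  ≥
P = 1, Q = 2/3 ↦ 1  ≥
P = 1, Q = 1 ↦ 1  ≥
So 11 of the 16 assignments meet the threshold.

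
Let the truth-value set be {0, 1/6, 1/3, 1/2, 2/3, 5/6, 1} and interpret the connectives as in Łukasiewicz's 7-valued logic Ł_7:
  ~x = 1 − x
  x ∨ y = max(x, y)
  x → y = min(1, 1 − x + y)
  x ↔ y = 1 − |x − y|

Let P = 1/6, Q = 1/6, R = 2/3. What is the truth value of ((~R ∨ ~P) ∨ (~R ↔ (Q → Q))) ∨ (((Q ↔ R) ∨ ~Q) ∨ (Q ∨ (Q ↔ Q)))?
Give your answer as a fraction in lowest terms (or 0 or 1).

~R = ~2/3 = 1/3
~P = ~1/6 = 5/6
~R ∨ ~P = 1/3 ∨ 5/6 = 5/6
~R = ~2/3 = 1/3
Q → Q = 1/6 → 1/6 = 1
~R ↔ (Q → Q) = 1/3 ↔ 1 = 1/3
(~R ∨ ~P) ∨ (~R ↔ (Q → Q)) = 5/6 ∨ 1/3 = 5/6
Q ↔ R = 1/6 ↔ 2/3 = 1/2
~Q = ~1/6 = 5/6
(Q ↔ R) ∨ ~Q = 1/2 ∨ 5/6 = 5/6
Q ↔ Q = 1/6 ↔ 1/6 = 1
Q ∨ (Q ↔ Q) = 1/6 ∨ 1 = 1
((Q ↔ R) ∨ ~Q) ∨ (Q ∨ (Q ↔ Q)) = 5/6 ∨ 1 = 1
((~R ∨ ~P) ∨ (~R ↔ (Q → Q))) ∨ (((Q ↔ R) ∨ ~Q) ∨ (Q ∨ (Q ↔ Q))) = 5/6 ∨ 1 = 1

1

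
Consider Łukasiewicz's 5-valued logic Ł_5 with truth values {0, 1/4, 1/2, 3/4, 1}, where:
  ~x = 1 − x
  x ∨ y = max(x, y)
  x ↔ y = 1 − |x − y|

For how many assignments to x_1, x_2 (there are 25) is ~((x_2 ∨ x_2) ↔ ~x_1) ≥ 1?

value 1: 2 assignments (counts)
value 3/4: 4 assignments
value 1/2: 6 assignments
value 1/4: 8 assignments
value 0: 5 assignments
So 2 of the 25 assignments meet the threshold.

2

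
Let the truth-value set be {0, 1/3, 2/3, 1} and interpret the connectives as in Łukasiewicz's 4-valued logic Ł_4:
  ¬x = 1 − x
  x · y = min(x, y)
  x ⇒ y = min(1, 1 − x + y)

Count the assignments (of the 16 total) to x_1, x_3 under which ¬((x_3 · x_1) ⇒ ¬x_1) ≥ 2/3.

2

x_1 = 0, x_3 = 0 ↦ 0  <
x_1 = 0, x_3 = 1/3 ↦ 0  <
x_1 = 0, x_3 = 2/3 ↦ 0  <
x_1 = 0, x_3 = 1 ↦ 0  <
x_1 = 1/3, x_3 = 0 ↦ 0  <
x_1 = 1/3, x_3 = 1/3 ↦ 0  <
x_1 = 1/3, x_3 = 2/3 ↦ 0  <
x_1 = 1/3, x_3 = 1 ↦ 0  <
x_1 = 2/3, x_3 = 0 ↦ 0  <
x_1 = 2/3, x_3 = 1/3 ↦ 0  <
x_1 = 2/3, x_3 = 2/3 ↦ 1/3  <
x_1 = 2/3, x_3 = 1 ↦ 1/3  <
x_1 = 1, x_3 = 0 ↦ 0  <
x_1 = 1, x_3 = 1/3 ↦ 1/3  <
x_1 = 1, x_3 = 2/3 ↦ 2/3  ≥
x_1 = 1, x_3 = 1 ↦ 1  ≥
So 2 of the 16 assignments meet the threshold.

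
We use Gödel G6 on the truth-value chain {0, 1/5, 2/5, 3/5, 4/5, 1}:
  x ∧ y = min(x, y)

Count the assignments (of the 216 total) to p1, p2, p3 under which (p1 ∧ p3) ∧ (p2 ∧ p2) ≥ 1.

value 1: 1 assignment (counts)
value 4/5: 7 assignments
value 3/5: 19 assignments
value 2/5: 37 assignments
value 1/5: 61 assignments
value 0: 91 assignments
So 1 of the 216 assignments meets the threshold.

1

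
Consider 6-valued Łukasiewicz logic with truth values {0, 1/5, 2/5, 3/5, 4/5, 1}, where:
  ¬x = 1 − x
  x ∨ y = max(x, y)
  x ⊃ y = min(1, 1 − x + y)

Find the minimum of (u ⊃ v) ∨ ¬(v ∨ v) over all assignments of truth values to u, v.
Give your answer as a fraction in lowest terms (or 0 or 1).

Take u = 4/5, v = 2/5:
u ⊃ v = 4/5 ⊃ 2/5 = 3/5
v ∨ v = 2/5 ∨ 2/5 = 2/5
¬(v ∨ v) = ¬2/5 = 3/5
(u ⊃ v) ∨ ¬(v ∨ v) = 3/5 ∨ 3/5 = 3/5
No assignment yields a value below 3/5, so this is the minimum.

3/5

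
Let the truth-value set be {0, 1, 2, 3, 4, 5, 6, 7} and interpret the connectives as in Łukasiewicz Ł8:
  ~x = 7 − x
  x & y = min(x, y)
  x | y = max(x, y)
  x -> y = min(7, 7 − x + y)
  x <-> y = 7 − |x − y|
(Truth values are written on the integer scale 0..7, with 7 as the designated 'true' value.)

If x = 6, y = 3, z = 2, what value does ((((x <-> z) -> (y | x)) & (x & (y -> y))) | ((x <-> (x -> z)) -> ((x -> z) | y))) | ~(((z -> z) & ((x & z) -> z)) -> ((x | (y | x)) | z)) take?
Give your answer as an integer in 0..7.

x <-> z = 6 <-> 2 = 3
y | x = 3 | 6 = 6
(x <-> z) -> (y | x) = 3 -> 6 = 7
y -> y = 3 -> 3 = 7
x & (y -> y) = 6 & 7 = 6
((x <-> z) -> (y | x)) & (x & (y -> y)) = 7 & 6 = 6
x -> z = 6 -> 2 = 3
x <-> (x -> z) = 6 <-> 3 = 4
x -> z = 6 -> 2 = 3
(x -> z) | y = 3 | 3 = 3
(x <-> (x -> z)) -> ((x -> z) | y) = 4 -> 3 = 6
(((x <-> z) -> (y | x)) & (x & (y -> y))) | ((x <-> (x -> z)) -> ((x -> z) | y)) = 6 | 6 = 6
z -> z = 2 -> 2 = 7
x & z = 6 & 2 = 2
(x & z) -> z = 2 -> 2 = 7
(z -> z) & ((x & z) -> z) = 7 & 7 = 7
y | x = 3 | 6 = 6
x | (y | x) = 6 | 6 = 6
(x | (y | x)) | z = 6 | 2 = 6
((z -> z) & ((x & z) -> z)) -> ((x | (y | x)) | z) = 7 -> 6 = 6
~(((z -> z) & ((x & z) -> z)) -> ((x | (y | x)) | z)) = ~6 = 1
((((x <-> z) -> (y | x)) & (x & (y -> y))) | ((x <-> (x -> z)) -> ((x -> z) | y))) | ~(((z -> z) & ((x & z) -> z)) -> ((x | (y | x)) | z)) = 6 | 1 = 6

6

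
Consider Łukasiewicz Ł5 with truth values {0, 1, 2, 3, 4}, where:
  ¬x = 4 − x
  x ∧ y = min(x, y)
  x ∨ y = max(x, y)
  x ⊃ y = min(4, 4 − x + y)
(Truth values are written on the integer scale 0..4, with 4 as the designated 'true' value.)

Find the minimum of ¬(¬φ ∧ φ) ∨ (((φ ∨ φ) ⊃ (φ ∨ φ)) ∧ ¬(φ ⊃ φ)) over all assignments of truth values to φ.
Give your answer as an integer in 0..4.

2

Take φ = 2:
¬φ = ¬2 = 2
¬φ ∧ φ = 2 ∧ 2 = 2
¬(¬φ ∧ φ) = ¬2 = 2
φ ∨ φ = 2 ∨ 2 = 2
φ ∨ φ = 2 ∨ 2 = 2
(φ ∨ φ) ⊃ (φ ∨ φ) = 2 ⊃ 2 = 4
φ ⊃ φ = 2 ⊃ 2 = 4
¬(φ ⊃ φ) = ¬4 = 0
((φ ∨ φ) ⊃ (φ ∨ φ)) ∧ ¬(φ ⊃ φ) = 4 ∧ 0 = 0
¬(¬φ ∧ φ) ∨ (((φ ∨ φ) ⊃ (φ ∨ φ)) ∧ ¬(φ ⊃ φ)) = 2 ∨ 0 = 2
No assignment yields a value below 2, so this is the minimum.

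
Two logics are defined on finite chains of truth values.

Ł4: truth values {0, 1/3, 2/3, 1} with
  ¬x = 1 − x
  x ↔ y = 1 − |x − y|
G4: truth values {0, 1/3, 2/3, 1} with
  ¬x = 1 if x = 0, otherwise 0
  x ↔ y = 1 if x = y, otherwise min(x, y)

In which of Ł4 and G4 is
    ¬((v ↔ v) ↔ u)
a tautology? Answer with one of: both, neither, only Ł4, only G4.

neither

In Ł4: at u = 1/3, v = 0 the value is 2/3 — not a tautology.
In G4: at u = 1/3, v = 0 the value is 0 — not a tautology.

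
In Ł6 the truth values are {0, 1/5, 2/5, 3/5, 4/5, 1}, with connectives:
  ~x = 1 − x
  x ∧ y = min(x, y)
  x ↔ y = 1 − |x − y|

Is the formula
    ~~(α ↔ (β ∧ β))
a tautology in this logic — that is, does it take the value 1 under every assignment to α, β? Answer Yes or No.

No

Counterexample: take α = 0, β = 1/5.
β ∧ β = 1/5 ∧ 1/5 = 1/5
α ↔ (β ∧ β) = 0 ↔ 1/5 = 4/5
~(α ↔ (β ∧ β)) = ~4/5 = 1/5
~~(α ↔ (β ∧ β)) = ~1/5 = 4/5
This gives 4/5 ≠ 1.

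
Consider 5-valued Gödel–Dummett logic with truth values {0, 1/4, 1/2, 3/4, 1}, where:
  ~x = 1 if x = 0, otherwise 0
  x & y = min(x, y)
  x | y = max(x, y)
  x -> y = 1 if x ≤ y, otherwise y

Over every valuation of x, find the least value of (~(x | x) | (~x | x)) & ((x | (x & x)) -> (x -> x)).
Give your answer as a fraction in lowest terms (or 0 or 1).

1/4

Take x = 1/4:
x | x = 1/4 | 1/4 = 1/4
~(x | x) = ~1/4 = 0
~x = ~1/4 = 0
~x | x = 0 | 1/4 = 1/4
~(x | x) | (~x | x) = 0 | 1/4 = 1/4
x & x = 1/4 & 1/4 = 1/4
x | (x & x) = 1/4 | 1/4 = 1/4
x -> x = 1/4 -> 1/4 = 1
(x | (x & x)) -> (x -> x) = 1/4 -> 1 = 1
(~(x | x) | (~x | x)) & ((x | (x & x)) -> (x -> x)) = 1/4 & 1 = 1/4
No assignment yields a value below 1/4, so this is the minimum.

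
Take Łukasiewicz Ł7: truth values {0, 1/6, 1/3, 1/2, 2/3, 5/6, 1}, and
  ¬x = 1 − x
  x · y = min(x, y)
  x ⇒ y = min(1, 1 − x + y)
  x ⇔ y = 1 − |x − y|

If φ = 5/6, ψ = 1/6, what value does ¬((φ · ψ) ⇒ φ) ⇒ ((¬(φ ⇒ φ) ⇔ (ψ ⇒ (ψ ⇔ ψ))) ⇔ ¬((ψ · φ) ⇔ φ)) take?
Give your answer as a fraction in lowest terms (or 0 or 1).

φ · ψ = 5/6 · 1/6 = 1/6
(φ · ψ) ⇒ φ = 1/6 ⇒ 5/6 = 1
¬((φ · ψ) ⇒ φ) = ¬1 = 0
φ ⇒ φ = 5/6 ⇒ 5/6 = 1
¬(φ ⇒ φ) = ¬1 = 0
ψ ⇔ ψ = 1/6 ⇔ 1/6 = 1
ψ ⇒ (ψ ⇔ ψ) = 1/6 ⇒ 1 = 1
¬(φ ⇒ φ) ⇔ (ψ ⇒ (ψ ⇔ ψ)) = 0 ⇔ 1 = 0
ψ · φ = 1/6 · 5/6 = 1/6
(ψ · φ) ⇔ φ = 1/6 ⇔ 5/6 = 1/3
¬((ψ · φ) ⇔ φ) = ¬1/3 = 2/3
(¬(φ ⇒ φ) ⇔ (ψ ⇒ (ψ ⇔ ψ))) ⇔ ¬((ψ · φ) ⇔ φ) = 0 ⇔ 2/3 = 1/3
¬((φ · ψ) ⇒ φ) ⇒ ((¬(φ ⇒ φ) ⇔ (ψ ⇒ (ψ ⇔ ψ))) ⇔ ¬((ψ · φ) ⇔ φ)) = 0 ⇒ 1/3 = 1

1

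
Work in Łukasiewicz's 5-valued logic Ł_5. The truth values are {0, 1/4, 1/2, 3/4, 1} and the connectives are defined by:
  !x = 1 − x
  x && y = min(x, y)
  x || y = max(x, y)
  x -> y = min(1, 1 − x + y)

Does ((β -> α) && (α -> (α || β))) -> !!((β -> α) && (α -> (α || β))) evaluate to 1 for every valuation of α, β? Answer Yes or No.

At α = 1/4, β = 0, for instance:
β -> α = 0 -> 1/4 = 1
α || β = 1/4 || 0 = 1/4
α -> (α || β) = 1/4 -> 1/4 = 1
(β -> α) && (α -> (α || β)) = 1 && 1 = 1
!((β -> α) && (α -> (α || β))) = !1 = 0
!!((β -> α) && (α -> (α || β))) = !0 = 1
((β -> α) && (α -> (α || β))) -> !!((β -> α) && (α -> (α || β))) = 1 -> 1 = 1
and checking the remaining 24 assignments likewise gives ≥ 1 in every case.

Yes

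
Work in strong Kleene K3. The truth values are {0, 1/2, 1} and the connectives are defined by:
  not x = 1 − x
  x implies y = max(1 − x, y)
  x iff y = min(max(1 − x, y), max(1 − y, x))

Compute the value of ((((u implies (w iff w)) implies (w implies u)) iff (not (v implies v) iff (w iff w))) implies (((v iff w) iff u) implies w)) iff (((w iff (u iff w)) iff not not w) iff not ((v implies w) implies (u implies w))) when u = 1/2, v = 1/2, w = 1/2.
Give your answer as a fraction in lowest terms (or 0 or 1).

1/2

w iff w = 1/2 iff 1/2 = 1/2
u implies (w iff w) = 1/2 implies 1/2 = 1/2
w implies u = 1/2 implies 1/2 = 1/2
(u implies (w iff w)) implies (w implies u) = 1/2 implies 1/2 = 1/2
v implies v = 1/2 implies 1/2 = 1/2
not (v implies v) = not 1/2 = 1/2
w iff w = 1/2 iff 1/2 = 1/2
not (v implies v) iff (w iff w) = 1/2 iff 1/2 = 1/2
((u implies (w iff w)) implies (w implies u)) iff (not (v implies v) iff (w iff w)) = 1/2 iff 1/2 = 1/2
v iff w = 1/2 iff 1/2 = 1/2
(v iff w) iff u = 1/2 iff 1/2 = 1/2
((v iff w) iff u) implies w = 1/2 implies 1/2 = 1/2
(((u implies (w iff w)) implies (w implies u)) iff (not (v implies v) iff (w iff w))) implies (((v iff w) iff u) implies w) = 1/2 implies 1/2 = 1/2
u iff w = 1/2 iff 1/2 = 1/2
w iff (u iff w) = 1/2 iff 1/2 = 1/2
not w = not 1/2 = 1/2
not not w = not 1/2 = 1/2
(w iff (u iff w)) iff not not w = 1/2 iff 1/2 = 1/2
v implies w = 1/2 implies 1/2 = 1/2
u implies w = 1/2 implies 1/2 = 1/2
(v implies w) implies (u implies w) = 1/2 implies 1/2 = 1/2
not ((v implies w) implies (u implies w)) = not 1/2 = 1/2
((w iff (u iff w)) iff not not w) iff not ((v implies w) implies (u implies w)) = 1/2 iff 1/2 = 1/2
((((u implies (w iff w)) implies (w implies u)) iff (not (v implies v) iff (w iff w))) implies (((v iff w) iff u) implies w)) iff (((w iff (u iff w)) iff not not w) iff not ((v implies w) implies (u implies w))) = 1/2 iff 1/2 = 1/2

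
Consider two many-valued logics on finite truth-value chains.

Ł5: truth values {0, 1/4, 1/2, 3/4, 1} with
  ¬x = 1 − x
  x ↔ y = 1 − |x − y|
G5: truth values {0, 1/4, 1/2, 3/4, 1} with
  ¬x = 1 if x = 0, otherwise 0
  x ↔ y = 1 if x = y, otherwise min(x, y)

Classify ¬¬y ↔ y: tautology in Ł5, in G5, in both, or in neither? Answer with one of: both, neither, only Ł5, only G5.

only Ł5

In Ł5: every assignment gives 1 — tautology.
In G5: at y = 1/4 the value is 1/4 — not a tautology.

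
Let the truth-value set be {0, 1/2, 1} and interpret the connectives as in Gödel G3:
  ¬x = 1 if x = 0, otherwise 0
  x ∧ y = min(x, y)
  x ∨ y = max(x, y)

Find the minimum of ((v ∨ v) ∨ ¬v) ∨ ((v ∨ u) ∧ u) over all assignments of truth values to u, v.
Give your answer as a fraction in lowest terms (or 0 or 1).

Take u = 0, v = 1/2:
v ∨ v = 1/2 ∨ 1/2 = 1/2
¬v = ¬1/2 = 0
(v ∨ v) ∨ ¬v = 1/2 ∨ 0 = 1/2
v ∨ u = 1/2 ∨ 0 = 1/2
(v ∨ u) ∧ u = 1/2 ∧ 0 = 0
((v ∨ v) ∨ ¬v) ∨ ((v ∨ u) ∧ u) = 1/2 ∨ 0 = 1/2
No assignment yields a value below 1/2, so this is the minimum.

1/2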